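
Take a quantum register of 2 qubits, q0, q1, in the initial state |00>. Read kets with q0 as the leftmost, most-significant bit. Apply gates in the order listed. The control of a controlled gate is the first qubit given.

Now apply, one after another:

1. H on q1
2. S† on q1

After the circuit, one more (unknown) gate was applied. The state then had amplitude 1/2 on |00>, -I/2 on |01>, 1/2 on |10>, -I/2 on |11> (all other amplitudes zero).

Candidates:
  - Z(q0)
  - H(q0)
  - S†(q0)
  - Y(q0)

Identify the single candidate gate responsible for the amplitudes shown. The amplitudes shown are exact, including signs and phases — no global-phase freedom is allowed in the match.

The applied gate was H(q0).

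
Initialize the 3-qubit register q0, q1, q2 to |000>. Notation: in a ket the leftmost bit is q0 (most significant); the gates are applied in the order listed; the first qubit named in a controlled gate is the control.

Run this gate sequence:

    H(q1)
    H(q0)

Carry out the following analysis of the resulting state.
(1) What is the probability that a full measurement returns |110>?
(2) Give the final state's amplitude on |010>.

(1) The probability of measuring |110> is 1/4.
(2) The final state's coefficient on |010> equals 1/2.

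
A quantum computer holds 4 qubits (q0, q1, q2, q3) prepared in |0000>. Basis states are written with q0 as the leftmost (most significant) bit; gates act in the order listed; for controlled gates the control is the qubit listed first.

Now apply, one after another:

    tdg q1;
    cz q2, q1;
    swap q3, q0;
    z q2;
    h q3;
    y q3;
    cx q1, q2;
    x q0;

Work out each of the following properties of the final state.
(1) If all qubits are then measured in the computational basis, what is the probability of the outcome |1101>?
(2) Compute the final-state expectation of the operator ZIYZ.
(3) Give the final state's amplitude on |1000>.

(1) A full measurement returns |1101> with probability 0.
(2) The observable ZIYZ averages to 0.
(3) |1000> carries amplitude -sqrt(2)*I/2 in the final state.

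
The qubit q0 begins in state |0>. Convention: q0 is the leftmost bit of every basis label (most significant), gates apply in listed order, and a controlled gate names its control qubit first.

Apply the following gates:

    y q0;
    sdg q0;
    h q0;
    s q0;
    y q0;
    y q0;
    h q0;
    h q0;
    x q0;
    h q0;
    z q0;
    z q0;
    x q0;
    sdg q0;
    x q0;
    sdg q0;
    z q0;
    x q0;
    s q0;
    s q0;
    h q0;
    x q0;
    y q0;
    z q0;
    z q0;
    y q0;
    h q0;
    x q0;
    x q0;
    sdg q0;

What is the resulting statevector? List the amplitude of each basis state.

The final amplitudes are 1/2 - I/2 on |0>, -1/2 + I/2 on |1>. Key observation: steps 8-11 multiply out to the identity, so the circuit reduces to the remaining gates.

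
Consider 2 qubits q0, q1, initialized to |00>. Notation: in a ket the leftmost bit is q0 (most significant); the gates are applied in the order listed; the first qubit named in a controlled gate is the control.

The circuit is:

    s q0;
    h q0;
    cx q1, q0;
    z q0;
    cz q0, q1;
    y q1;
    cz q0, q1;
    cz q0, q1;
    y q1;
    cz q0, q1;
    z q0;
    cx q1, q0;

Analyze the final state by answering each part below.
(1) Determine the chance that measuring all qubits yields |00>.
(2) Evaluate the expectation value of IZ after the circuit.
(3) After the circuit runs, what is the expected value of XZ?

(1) A full measurement returns |00> with probability 1/2.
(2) The expectation value of IZ is 1.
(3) The expectation value of XZ is 1.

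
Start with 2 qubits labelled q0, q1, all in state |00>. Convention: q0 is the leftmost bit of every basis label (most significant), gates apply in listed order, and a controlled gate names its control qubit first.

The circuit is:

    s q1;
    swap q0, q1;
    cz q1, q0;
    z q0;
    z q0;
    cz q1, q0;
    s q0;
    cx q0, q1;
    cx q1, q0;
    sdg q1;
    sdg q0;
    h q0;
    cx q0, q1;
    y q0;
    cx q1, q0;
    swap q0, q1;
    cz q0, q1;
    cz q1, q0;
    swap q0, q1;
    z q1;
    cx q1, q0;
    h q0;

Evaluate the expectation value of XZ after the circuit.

The expectation value of XZ is -1. Key observation: the block from step 3 through step 6 cancels to the identity and can be dropped.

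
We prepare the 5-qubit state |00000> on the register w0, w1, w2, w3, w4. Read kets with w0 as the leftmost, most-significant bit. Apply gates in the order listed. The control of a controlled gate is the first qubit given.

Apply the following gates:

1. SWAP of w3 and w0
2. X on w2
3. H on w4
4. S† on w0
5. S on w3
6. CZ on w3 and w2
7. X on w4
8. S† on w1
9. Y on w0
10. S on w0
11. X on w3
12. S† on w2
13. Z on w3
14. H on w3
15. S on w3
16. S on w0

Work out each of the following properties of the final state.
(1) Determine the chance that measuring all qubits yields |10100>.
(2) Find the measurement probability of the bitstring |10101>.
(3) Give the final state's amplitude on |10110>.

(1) The probability of measuring |10100> is 1/4.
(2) A full measurement returns |10101> with probability 1/4.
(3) The final state's coefficient on |10110> equals -I/2.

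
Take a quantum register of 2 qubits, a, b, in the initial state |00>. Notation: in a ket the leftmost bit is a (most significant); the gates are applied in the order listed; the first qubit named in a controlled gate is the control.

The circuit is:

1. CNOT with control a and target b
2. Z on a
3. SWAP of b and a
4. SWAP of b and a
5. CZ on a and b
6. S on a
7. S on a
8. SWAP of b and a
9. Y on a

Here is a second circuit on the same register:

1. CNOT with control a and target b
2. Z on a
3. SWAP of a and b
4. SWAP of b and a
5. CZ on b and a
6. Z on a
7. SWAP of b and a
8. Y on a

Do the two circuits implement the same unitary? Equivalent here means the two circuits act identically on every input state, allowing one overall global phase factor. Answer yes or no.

Yes: on every input state the two circuits agree up to one overall phase factor.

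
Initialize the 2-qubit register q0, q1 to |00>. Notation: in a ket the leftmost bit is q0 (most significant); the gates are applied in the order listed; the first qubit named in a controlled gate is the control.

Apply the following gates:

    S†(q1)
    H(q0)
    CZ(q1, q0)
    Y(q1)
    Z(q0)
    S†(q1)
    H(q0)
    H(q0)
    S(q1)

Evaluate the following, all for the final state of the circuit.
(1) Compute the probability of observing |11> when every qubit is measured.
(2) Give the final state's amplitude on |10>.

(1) Outcome |11> occurs with probability 1/2.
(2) The amplitude on |10> is 0.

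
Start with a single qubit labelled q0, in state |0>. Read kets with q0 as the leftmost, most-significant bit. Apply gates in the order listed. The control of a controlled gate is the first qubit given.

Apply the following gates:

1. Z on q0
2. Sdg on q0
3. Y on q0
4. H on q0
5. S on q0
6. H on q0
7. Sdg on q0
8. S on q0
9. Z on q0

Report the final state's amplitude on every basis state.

The final amplitudes are 1/2 + I/2 on |0>, 1/2 - I/2 on |1>.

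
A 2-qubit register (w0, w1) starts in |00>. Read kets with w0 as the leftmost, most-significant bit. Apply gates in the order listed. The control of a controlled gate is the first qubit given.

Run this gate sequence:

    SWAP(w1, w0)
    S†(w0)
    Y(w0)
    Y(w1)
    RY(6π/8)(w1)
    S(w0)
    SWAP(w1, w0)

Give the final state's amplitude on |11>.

|11> carries amplitude -I*sqrt(2 - sqrt(2))/2 in the final state.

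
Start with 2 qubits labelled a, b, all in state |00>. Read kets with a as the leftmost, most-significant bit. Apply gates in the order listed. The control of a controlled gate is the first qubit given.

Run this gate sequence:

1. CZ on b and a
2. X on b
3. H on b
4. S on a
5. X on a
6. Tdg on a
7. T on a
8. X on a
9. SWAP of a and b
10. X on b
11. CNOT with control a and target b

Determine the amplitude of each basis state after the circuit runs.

After the circuit, the state carries amplitude 0 on |00>, sqrt(2)/2 on |01>, -sqrt(2)/2 on |10>, 0 on |11>. Key observation: steps 5-8 multiply out to the identity, so the circuit reduces to the remaining gates.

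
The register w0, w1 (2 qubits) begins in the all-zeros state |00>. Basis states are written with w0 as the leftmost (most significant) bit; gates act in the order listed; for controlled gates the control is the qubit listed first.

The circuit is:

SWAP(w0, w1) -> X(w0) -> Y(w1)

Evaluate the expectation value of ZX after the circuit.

The observable ZX averages to 0.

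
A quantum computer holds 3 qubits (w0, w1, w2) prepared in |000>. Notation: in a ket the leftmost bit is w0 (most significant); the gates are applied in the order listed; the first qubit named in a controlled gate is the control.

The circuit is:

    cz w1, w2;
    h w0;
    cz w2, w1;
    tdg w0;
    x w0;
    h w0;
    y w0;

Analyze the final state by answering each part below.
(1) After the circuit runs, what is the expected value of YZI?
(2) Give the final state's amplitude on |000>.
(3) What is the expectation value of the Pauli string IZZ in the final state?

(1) In the final state, YZI has expectation -sqrt(2)/2.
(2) The final state's coefficient on |000> equals -exp(I*pi/4)/2 + I/2.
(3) In the final state, IZZ has expectation 1.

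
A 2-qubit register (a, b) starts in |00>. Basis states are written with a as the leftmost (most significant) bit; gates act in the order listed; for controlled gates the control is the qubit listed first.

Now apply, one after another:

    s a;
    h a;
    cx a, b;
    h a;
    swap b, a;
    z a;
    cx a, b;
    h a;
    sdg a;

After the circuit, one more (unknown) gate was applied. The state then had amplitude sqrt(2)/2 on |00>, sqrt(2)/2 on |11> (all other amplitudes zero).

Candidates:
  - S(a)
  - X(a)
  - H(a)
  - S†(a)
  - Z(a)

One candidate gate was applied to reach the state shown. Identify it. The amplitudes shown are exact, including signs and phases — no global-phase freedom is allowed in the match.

It was S(a) that produced the state shown.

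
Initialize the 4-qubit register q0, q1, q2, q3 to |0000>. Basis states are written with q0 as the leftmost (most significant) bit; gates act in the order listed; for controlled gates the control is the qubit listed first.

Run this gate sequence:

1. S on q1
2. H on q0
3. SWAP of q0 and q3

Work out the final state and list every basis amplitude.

The final amplitudes are sqrt(2)/2 on |0000>, sqrt(2)/2 on |0001>, and 0 on every other basis state.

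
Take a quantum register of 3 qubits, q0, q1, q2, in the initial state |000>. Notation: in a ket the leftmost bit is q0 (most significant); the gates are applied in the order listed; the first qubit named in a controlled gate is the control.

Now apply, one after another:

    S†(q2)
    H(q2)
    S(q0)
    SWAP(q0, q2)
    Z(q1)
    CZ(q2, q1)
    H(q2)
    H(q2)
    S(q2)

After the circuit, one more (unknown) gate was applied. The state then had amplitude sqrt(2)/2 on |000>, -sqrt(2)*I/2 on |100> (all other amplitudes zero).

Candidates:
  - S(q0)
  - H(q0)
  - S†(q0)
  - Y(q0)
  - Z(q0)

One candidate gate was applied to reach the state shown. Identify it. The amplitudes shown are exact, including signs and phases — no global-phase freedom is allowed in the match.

The unique candidate consistent with the amplitudes is S†(q0).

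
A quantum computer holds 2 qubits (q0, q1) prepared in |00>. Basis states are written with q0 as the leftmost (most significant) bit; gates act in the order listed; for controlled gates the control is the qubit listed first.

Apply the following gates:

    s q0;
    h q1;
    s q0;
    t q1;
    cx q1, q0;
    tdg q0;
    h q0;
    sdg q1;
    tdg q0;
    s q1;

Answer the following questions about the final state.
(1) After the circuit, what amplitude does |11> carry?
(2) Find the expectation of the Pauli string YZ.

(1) The final state's coefficient on |11> equals exp(3*I*pi/4)/2.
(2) In the final state, YZ has expectation -sqrt(2)/2.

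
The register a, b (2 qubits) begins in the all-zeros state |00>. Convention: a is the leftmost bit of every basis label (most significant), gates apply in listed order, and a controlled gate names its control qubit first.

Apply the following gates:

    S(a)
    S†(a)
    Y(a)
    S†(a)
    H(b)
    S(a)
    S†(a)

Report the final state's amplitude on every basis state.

After the circuit, the state carries amplitude 0 on |00>, 0 on |01>, sqrt(2)/2 on |10>, sqrt(2)/2 on |11>.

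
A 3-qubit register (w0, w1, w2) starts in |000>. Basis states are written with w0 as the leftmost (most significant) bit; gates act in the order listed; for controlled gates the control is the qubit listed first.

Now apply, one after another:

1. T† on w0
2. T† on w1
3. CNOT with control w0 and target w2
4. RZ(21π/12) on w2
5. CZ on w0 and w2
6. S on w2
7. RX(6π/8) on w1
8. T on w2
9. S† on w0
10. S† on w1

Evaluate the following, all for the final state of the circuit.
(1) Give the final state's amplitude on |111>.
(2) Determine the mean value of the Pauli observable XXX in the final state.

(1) The amplitude on |111> is 0.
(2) The observable XXX averages to 0.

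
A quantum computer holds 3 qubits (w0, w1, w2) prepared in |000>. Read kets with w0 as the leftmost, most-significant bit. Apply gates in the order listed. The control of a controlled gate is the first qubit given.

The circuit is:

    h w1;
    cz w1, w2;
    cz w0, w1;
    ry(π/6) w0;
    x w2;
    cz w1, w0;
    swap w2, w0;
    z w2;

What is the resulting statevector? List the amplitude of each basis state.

The resulting statevector has amplitude 0 on |000>, 0 on |001>, 0 on |010>, 0 on |011>, 1/4 + sqrt(3)/4 on |100>, 1/4 - sqrt(3)/4 on |101>, 1/4 + sqrt(3)/4 on |110>, -1/4 + sqrt(3)/4 on |111>.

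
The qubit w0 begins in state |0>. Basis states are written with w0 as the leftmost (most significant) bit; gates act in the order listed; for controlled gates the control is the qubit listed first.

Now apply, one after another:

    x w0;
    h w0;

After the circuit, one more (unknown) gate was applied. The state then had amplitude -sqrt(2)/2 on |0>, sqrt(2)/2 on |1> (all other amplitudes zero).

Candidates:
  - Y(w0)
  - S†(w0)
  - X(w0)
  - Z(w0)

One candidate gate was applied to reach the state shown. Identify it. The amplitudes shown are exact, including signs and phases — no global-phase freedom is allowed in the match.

It was X(w0) that produced the state shown.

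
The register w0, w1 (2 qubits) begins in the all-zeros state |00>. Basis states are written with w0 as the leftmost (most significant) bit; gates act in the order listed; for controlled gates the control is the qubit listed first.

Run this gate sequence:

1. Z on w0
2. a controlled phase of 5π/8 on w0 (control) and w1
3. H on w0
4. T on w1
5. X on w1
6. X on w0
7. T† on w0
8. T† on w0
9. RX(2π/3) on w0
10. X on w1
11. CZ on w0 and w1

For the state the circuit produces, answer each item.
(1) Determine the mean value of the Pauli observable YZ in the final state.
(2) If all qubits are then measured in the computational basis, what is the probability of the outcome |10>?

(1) The expectation value of YZ is 1/2.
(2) The probability of measuring |10> is sqrt(3)/4 + 1/2.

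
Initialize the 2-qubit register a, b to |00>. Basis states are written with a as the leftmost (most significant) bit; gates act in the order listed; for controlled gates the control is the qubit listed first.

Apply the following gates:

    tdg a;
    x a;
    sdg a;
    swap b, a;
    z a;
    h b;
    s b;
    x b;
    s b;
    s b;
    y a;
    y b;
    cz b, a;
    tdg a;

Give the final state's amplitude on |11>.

The amplitude on |11> is sqrt(2)*exp(3*I*pi/4)/2.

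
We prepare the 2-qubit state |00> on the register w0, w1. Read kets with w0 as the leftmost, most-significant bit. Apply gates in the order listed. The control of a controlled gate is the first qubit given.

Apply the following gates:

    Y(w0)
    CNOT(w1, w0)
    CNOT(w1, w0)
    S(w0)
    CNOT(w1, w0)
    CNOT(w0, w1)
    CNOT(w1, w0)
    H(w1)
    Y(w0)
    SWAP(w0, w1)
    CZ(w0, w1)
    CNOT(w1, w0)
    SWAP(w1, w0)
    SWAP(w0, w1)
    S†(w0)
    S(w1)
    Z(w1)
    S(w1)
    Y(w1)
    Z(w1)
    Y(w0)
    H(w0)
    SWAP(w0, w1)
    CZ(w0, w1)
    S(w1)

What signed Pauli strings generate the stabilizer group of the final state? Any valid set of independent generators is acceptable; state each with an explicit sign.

The final state is stabilized by the group generated by -IX, +ZI; other independent generating sets are equally valid. Key observation: gates 2-3 undo each other exactly, leaving only the rest of the circuit to track.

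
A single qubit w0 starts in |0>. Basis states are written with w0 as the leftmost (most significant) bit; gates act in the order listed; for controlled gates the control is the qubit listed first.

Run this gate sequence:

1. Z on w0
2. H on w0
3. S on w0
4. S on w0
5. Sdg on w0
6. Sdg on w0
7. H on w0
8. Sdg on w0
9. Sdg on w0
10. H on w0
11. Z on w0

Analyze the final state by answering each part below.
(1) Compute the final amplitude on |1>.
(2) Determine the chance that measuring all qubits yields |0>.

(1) The final state's coefficient on |1> equals -sqrt(2)/2.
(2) Outcome |0> occurs with probability 1/2.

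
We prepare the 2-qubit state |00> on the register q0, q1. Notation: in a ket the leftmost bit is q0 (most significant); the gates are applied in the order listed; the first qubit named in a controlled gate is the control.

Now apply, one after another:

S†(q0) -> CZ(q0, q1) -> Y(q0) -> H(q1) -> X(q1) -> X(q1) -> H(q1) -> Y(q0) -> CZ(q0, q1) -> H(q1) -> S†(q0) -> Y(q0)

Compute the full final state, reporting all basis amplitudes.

The final amplitudes are 0 on |00>, 0 on |01>, sqrt(2)*I/2 on |10>, sqrt(2)*I/2 on |11>.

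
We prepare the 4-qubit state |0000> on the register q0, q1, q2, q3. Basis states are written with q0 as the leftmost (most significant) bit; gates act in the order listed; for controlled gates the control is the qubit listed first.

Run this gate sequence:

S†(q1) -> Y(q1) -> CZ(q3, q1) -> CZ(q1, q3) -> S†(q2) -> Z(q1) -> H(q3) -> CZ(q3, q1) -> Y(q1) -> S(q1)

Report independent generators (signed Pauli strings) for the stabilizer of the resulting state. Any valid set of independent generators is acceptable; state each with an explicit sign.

One valid set of independent stabilizer generators is -IIIX, +ZIII, +IZII, +IIZI (any independent generating set of the same group is equally correct).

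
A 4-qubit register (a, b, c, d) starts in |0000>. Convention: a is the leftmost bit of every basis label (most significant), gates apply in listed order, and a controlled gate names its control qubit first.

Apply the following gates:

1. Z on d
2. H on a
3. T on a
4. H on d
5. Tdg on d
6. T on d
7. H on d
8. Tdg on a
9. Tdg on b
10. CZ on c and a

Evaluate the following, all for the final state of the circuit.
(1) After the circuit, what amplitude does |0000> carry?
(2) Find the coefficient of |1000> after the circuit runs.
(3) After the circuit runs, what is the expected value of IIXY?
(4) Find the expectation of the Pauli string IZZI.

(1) The amplitude on |0000> is sqrt(2)/2. Key observation: gates 3-8 undo each other exactly, leaving only the rest of the circuit to track.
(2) |1000> carries amplitude sqrt(2)/2 in the final state.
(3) The observable IIXY averages to 0.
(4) The observable IZZI averages to 1.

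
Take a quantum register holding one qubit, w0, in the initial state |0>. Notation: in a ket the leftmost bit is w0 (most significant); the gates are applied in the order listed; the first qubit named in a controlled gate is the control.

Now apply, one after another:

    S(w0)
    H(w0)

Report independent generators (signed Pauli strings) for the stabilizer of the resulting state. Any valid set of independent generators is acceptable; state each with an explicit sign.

One valid set of independent stabilizer generators is +X (any independent generating set of the same group is equally correct).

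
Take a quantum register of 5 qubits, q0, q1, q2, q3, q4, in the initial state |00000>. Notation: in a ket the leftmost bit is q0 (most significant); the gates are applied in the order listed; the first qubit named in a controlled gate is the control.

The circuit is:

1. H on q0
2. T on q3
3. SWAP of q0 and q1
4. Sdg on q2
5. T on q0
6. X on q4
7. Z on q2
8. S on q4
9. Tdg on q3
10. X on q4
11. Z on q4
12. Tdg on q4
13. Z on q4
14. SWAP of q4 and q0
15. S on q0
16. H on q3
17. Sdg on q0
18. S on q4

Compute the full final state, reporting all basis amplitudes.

The resulting statevector has amplitude I/2 on |00000>, I/2 on |00010>, I/2 on |01000>, I/2 on |01010>, and 0 on every other basis state.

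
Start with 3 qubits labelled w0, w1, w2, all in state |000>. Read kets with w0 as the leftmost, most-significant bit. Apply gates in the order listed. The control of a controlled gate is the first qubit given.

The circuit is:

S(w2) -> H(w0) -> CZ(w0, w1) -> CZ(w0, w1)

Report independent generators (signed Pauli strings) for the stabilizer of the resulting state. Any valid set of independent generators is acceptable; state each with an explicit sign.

One valid set of independent stabilizer generators is +XII, +IZI, +IIZ (any independent generating set of the same group is equally correct). Key observation: the block from step 3 through step 4 cancels to the identity and can be dropped.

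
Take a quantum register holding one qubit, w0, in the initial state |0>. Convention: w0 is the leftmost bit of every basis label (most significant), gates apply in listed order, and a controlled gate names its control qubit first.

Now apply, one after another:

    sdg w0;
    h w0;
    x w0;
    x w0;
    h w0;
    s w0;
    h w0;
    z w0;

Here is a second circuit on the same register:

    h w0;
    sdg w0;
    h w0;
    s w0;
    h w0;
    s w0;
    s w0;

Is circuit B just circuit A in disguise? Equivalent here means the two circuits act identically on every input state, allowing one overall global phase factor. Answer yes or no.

No — the two circuits implement different unitaries, even allowing a global phase.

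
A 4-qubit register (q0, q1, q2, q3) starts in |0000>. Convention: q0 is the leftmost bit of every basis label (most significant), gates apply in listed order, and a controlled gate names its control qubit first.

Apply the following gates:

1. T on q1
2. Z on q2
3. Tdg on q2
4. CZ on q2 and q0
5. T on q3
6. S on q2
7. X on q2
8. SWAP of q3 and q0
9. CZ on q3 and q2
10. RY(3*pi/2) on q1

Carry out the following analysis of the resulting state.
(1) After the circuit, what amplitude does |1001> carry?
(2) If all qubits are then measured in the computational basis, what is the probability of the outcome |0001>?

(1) |1001> carries amplitude 0 in the final state.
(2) A full measurement returns |0001> with probability 0.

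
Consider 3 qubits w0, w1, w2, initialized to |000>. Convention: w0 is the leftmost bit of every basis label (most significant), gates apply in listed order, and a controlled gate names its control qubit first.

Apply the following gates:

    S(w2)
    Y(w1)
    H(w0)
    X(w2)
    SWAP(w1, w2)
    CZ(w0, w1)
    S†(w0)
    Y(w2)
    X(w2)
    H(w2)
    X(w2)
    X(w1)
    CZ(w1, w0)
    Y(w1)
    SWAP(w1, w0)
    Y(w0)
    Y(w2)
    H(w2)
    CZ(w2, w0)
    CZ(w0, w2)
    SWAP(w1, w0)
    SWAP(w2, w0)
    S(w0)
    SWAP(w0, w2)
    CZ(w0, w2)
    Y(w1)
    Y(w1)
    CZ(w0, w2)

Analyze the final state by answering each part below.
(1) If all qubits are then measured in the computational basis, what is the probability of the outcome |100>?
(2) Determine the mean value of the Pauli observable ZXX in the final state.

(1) The probability of measuring |100> is 1/2. Key observation: the block from step 25 through step 28 cancels to the identity and can be dropped.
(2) In the final state, ZXX has expectation 0.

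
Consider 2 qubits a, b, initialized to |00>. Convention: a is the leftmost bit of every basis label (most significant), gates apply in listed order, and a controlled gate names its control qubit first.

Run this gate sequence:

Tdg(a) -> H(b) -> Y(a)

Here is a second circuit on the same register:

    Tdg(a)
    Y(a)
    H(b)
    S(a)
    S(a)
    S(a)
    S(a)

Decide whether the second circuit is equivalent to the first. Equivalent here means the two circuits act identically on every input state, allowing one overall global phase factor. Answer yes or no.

Yes — the two circuits implement the same unitary up to a global phase.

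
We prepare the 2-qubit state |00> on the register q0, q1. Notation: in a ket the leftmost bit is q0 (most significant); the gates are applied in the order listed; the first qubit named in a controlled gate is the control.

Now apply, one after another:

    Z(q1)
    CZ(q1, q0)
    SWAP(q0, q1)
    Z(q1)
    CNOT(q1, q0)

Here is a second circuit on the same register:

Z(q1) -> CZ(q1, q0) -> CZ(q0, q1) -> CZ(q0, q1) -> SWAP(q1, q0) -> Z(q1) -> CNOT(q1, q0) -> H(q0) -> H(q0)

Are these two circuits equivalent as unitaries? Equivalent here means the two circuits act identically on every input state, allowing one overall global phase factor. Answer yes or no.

Yes — the two circuits implement the same unitary up to a global phase.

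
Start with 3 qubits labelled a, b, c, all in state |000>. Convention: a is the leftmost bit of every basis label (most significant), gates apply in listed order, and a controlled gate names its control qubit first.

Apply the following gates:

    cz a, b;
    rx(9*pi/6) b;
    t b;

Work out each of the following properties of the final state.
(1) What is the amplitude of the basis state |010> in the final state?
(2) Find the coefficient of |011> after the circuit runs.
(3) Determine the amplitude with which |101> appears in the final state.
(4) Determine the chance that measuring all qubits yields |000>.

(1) The amplitude on |010> is -sqrt(2)*exp(3*I*pi/4)/2.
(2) The final state's coefficient on |011> equals 0.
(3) |101> carries amplitude 0 in the final state.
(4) The probability of measuring |000> is 1/2.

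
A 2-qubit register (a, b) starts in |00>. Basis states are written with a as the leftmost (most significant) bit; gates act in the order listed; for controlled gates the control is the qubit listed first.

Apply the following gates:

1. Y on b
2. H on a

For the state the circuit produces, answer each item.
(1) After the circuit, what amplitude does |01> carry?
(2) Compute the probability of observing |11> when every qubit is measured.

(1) The final state's coefficient on |01> equals sqrt(2)*I/2.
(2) A full measurement returns |11> with probability 1/2.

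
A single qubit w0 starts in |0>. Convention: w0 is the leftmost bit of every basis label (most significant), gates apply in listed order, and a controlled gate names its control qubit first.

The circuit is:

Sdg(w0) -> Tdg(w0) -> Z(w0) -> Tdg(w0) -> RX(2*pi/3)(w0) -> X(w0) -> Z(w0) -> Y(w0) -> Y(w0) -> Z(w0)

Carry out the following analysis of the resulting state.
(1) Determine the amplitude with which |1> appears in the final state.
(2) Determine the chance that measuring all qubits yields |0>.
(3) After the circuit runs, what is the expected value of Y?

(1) |1> carries amplitude 1/2 in the final state. Key observation: steps 7-10 multiply out to the identity, so the circuit reduces to the remaining gates.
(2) Outcome |0> occurs with probability 3/4.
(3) The observable Y averages to sqrt(3)/2.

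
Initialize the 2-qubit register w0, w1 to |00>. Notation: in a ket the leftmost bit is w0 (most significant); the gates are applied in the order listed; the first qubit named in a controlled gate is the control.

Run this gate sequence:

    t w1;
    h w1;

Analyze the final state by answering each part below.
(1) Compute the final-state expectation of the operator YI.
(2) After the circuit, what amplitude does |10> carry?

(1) The observable YI averages to 0.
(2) The amplitude on |10> is 0.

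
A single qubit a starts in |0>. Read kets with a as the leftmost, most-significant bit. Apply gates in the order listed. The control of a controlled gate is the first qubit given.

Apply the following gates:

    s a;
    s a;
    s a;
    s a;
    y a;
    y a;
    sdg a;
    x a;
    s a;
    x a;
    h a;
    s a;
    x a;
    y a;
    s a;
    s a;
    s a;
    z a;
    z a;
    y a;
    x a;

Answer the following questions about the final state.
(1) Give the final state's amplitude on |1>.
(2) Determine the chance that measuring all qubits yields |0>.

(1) The amplitude on |1> is sqrt(2)*I/2. Key observation: steps 1-4 multiply out to the identity, so the circuit reduces to the remaining gates.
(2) The probability of measuring |0> is 1/2.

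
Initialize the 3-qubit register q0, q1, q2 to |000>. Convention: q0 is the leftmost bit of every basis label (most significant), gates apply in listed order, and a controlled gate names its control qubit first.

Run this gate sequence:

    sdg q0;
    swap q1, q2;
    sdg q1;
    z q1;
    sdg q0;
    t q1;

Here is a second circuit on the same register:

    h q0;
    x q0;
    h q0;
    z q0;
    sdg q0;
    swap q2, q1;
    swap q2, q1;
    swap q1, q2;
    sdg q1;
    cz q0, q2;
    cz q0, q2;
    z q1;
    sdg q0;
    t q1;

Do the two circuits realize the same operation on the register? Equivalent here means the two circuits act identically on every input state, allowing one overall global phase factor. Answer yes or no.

Yes — the two circuits implement the same unitary up to a global phase.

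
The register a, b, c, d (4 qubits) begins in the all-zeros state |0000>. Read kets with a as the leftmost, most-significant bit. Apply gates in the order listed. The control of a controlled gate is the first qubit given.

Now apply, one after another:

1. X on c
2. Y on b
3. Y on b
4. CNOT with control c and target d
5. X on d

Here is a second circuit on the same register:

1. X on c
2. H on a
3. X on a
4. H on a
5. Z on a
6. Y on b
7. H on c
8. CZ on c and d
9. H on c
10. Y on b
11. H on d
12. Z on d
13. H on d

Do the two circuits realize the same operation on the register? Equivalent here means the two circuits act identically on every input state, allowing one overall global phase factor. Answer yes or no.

No: there is an input state on which the two circuits produce genuinely different outputs (not merely differing by a phase).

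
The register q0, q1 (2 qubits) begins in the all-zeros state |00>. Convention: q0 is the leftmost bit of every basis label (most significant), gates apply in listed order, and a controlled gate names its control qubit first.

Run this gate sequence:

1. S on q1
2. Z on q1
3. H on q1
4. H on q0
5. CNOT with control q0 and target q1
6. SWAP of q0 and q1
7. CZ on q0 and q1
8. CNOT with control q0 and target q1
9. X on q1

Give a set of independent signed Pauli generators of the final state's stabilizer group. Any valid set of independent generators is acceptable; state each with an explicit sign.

The stabilizer group can be generated by +XZ, +ZX, among other valid generating sets.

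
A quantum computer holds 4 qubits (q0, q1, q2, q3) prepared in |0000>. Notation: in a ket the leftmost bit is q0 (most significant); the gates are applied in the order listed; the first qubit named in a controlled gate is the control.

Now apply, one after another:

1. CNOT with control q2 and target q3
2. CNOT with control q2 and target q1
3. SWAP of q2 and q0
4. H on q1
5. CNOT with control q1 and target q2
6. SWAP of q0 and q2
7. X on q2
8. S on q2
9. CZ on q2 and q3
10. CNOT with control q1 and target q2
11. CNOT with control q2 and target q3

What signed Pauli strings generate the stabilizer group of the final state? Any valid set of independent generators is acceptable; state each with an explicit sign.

The stabilizer group can be generated by +XXXX, -ZIIZ, -IZIZ, +IIZZ, among other valid generating sets.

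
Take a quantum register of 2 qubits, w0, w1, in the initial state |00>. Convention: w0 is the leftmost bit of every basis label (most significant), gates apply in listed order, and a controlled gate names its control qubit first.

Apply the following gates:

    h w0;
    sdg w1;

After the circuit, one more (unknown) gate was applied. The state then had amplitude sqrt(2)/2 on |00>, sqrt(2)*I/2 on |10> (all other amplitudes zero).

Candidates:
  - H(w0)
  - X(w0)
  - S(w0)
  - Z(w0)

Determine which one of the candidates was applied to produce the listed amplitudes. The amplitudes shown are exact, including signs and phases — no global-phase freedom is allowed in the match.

The applied gate was S(w0).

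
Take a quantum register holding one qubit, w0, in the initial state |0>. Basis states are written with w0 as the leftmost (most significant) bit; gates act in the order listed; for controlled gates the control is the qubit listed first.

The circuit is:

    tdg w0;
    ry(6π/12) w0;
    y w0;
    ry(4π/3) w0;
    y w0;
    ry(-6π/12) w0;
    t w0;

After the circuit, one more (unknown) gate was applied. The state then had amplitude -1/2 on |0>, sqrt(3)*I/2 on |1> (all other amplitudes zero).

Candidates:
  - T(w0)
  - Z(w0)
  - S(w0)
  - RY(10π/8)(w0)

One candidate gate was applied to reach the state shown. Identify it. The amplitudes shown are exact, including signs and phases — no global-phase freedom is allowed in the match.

The unique candidate consistent with the amplitudes is T(w0).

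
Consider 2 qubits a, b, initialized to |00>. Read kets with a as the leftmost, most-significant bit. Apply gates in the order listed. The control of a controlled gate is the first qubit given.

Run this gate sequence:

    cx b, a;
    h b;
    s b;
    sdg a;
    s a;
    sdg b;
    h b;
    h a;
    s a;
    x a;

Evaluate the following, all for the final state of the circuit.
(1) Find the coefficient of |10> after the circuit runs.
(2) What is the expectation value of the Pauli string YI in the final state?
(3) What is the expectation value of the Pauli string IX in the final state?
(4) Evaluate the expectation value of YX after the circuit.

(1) The final state's coefficient on |10> equals sqrt(2)/2. Key observation: steps 2-7 multiply out to the identity, so the circuit reduces to the remaining gates.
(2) The expectation value of YI is -1.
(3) In the final state, IX has expectation 0.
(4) In the final state, YX has expectation 0.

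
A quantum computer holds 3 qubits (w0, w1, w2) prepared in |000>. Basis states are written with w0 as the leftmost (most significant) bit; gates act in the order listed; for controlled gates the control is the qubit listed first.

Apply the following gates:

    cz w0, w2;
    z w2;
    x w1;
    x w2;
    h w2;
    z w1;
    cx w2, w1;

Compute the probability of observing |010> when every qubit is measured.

A full measurement returns |010> with probability 1/2.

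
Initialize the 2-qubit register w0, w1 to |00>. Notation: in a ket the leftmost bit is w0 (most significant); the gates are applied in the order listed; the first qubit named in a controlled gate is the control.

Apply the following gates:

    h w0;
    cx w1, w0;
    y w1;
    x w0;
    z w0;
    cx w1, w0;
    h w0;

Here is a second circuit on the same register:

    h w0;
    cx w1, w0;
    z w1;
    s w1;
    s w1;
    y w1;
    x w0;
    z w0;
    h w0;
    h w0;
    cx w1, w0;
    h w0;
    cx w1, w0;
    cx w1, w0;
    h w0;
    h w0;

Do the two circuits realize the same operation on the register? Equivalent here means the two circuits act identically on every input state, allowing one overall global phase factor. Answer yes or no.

Yes: on every input state the two circuits agree up to one overall phase factor.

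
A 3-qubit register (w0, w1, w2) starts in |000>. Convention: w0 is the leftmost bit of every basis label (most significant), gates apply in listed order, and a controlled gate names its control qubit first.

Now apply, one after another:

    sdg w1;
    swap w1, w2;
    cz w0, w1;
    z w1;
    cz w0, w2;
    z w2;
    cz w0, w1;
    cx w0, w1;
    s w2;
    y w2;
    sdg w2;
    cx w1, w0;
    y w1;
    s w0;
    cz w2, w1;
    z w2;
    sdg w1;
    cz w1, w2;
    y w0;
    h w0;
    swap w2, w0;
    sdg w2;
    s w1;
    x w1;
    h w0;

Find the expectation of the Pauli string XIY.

The expectation value of XIY is -1.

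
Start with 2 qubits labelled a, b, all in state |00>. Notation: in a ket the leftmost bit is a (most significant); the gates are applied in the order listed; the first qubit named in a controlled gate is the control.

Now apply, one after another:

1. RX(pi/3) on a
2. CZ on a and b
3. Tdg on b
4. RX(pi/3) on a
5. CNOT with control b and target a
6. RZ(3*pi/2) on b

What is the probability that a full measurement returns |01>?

A full measurement returns |01> with probability 0.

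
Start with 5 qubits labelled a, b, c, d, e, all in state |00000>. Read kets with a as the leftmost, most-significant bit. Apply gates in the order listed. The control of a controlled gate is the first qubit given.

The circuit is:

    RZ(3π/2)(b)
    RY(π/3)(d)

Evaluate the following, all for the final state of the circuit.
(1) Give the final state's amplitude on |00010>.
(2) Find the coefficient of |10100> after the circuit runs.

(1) |00010> carries amplitude -exp(I*pi/4)/2 in the final state.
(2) |10100> carries amplitude 0 in the final state.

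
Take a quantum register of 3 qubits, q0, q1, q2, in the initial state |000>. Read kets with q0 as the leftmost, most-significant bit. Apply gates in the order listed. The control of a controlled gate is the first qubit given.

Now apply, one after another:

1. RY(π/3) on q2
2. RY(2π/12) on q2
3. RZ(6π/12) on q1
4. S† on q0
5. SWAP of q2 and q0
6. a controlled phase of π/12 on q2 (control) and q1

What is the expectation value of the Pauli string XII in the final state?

In the final state, XII has expectation 1.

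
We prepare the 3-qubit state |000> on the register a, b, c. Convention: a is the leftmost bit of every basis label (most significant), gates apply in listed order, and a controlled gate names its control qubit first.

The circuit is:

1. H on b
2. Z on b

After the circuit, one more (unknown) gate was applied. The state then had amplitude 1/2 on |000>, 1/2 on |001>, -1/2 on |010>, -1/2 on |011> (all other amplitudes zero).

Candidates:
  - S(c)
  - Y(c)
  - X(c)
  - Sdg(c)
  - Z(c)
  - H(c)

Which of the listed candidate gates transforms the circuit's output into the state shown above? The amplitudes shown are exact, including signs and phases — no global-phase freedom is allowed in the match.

The applied gate was H(c).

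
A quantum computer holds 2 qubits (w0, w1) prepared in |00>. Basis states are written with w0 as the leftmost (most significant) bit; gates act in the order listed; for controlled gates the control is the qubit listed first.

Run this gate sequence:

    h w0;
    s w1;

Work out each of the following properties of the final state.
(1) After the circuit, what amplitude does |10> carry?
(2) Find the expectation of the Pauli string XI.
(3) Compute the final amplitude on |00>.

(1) The final state's coefficient on |10> equals sqrt(2)/2.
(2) In the final state, XI has expectation 1.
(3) The final state's coefficient on |00> equals sqrt(2)/2.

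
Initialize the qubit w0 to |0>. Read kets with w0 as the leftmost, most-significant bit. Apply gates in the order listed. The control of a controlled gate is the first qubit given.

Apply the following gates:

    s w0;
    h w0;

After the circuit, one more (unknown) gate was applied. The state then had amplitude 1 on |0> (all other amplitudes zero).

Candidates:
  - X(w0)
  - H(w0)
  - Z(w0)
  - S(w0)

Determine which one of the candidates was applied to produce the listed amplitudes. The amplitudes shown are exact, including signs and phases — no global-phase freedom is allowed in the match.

It was H(w0) that produced the state shown.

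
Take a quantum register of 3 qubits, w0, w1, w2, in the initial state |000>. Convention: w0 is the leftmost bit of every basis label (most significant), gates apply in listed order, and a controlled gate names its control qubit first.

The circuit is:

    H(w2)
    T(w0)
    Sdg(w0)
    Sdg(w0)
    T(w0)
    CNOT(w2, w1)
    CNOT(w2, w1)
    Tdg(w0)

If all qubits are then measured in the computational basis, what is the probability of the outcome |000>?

A full measurement returns |000> with probability 1/2. Key observation: the block from step 5 through step 8 cancels to the identity and can be dropped.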